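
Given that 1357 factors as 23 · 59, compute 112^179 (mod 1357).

Mod 23: 112 ≡ 20; by Fermat, exponent reduces to 179 mod 22 = 3; 20^3 ≡ 19 (mod 23).
Mod 59: 112 ≡ 53; by Fermat, exponent reduces to 179 mod 58 = 5; 53^5 ≡ 12 (mod 59).
Combine by CRT: x ≡ 19 (mod 23), x ≡ 12 (mod 59) ⇒ x ≡ 1192 (mod 1357).

1192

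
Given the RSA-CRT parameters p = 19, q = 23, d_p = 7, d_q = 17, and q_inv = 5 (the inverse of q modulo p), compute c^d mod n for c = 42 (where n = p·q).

44

m₁ = c^(d_p) mod p: c ≡ 4 (mod 19), and 4^7 mod 19 = 6.
m₂ = c^(d_q) mod q: c ≡ 19 (mod 23), and 19^17 mod 23 = 21.
h = q_inv·(m₁ − m₂) mod p = 5·(6 − 21) mod 19 = 1.
m = m₂ + h·q = 21 + 1·23 = 44.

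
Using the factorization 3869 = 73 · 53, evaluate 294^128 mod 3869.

2559

Mod 73: 294 ≡ 2; by Fermat, exponent reduces to 128 mod 72 = 56; 2^56 ≡ 4 (mod 73).
Mod 53: 294 ≡ 29; by Fermat, exponent reduces to 128 mod 52 = 24; 29^24 ≡ 15 (mod 53).
Combine by CRT: x ≡ 4 (mod 73), x ≡ 15 (mod 53) ⇒ x ≡ 2559 (mod 3869).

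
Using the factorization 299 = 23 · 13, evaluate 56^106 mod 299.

Mod 23: 56 ≡ 10; by Fermat, exponent reduces to 106 mod 22 = 18; 10^18 ≡ 9 (mod 23).
Mod 13: 56 ≡ 4; by Fermat, exponent reduces to 106 mod 12 = 10; 4^10 ≡ 9 (mod 13).
Combine by CRT: x ≡ 9 (mod 23), x ≡ 9 (mod 13) ⇒ x ≡ 9 (mod 299).

9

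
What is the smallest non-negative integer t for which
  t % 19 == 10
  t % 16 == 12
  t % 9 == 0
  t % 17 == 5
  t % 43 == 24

935532

Combine the congruences pairwise.
From t ≡ 10 (mod 19) write t = 10 + 19s. Substituting into t ≡ 12 (mod 16) gives 19s ≡ 2 (mod 16), and since 3⁻¹ ≡ 11 (mod 16), s ≡ 6. Hence t ≡ 10 + 19·6 = 124 (mod 304).
From t ≡ 124 (mod 304) write t = 124 + 304s. Substituting into t ≡ 0 (mod 9) gives 304s ≡ 2 (mod 9), and since 7⁻¹ ≡ 4 (mod 9), s ≡ 8. Hence t ≡ 124 + 304·8 = 2556 (mod 2736).
From t ≡ 2556 (mod 2736) write t = 2556 + 2736s. Substituting into t ≡ 5 (mod 17) gives 2736s ≡ 16 (mod 17), and since 16⁻¹ ≡ 16 (mod 17), s ≡ 1. Hence t ≡ 2556 + 2736·1 = 5292 (mod 46512).
From t ≡ 5292 (mod 46512) write t = 5292 + 46512s. Substituting into t ≡ 24 (mod 43) gives 46512s ≡ 21 (mod 43), and since 29⁻¹ ≡ 3 (mod 43), s ≡ 20. Hence t ≡ 5292 + 46512·20 = 935532 (mod 2000016).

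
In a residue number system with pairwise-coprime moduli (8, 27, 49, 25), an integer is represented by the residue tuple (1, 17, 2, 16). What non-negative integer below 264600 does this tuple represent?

Combine the congruences pairwise.
From x ≡ 1 (mod 8) write x = 1 + 8t. Substituting into x ≡ 17 (mod 27) gives 8t ≡ 16 (mod 27), and since 8⁻¹ ≡ 17 (mod 27), t ≡ 2. Hence x ≡ 1 + 8·2 = 17 (mod 216).
From x ≡ 17 (mod 216) write x = 17 + 216t. Substituting into x ≡ 2 (mod 49) gives 216t ≡ 34 (mod 49), and since 20⁻¹ ≡ 27 (mod 49), t ≡ 36. Hence x ≡ 17 + 216·36 = 7793 (mod 10584).
From x ≡ 7793 (mod 10584) write x = 7793 + 10584t. Substituting into x ≡ 16 (mod 25) gives 10584t ≡ 23 (mod 25), and since 9⁻¹ ≡ 14 (mod 25), t ≡ 22. Hence x ≡ 7793 + 10584·22 = 240641 (mod 264600).

240641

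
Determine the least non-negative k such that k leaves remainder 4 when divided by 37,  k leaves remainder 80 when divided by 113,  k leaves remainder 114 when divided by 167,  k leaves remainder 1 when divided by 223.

59102583

Combine the congruences pairwise.
From k ≡ 4 (mod 37) write k = 4 + 37t. Substituting into k ≡ 80 (mod 113) gives 37t ≡ 76 (mod 113), and since 37⁻¹ ≡ 55 (mod 113), t ≡ 112. Hence k ≡ 4 + 37·112 = 4148 (mod 4181).
From k ≡ 4148 (mod 4181) write k = 4148 + 4181t. Substituting into k ≡ 114 (mod 167) gives 4181t ≡ 141 (mod 167), and since 6⁻¹ ≡ 28 (mod 167), t ≡ 107. Hence k ≡ 4148 + 4181·107 = 451515 (mod 698227).
From k ≡ 451515 (mod 698227) write k = 451515 + 698227t. Substituting into k ≡ 1 (mod 223) gives 698227t ≡ 61 (mod 223), and since 14⁻¹ ≡ 16 (mod 223), t ≡ 84. Hence k ≡ 451515 + 698227·84 = 59102583 (mod 155704621).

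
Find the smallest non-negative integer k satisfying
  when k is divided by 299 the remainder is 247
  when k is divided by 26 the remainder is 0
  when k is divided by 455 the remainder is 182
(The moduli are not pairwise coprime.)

Combine the congruences pairwise.
gcd(299, 26) = 13 and 13 | (0 − 247), so the pair is consistent; merging gives k ≡ 546 (mod 598), where 598 = lcm(299, 26).
gcd(598, 455) = 13 and 13 | (182 − 546), so the pair is consistent; merging gives k ≡ 4732 (mod 20930), where 20930 = lcm(598, 455).
The solution is unique modulo lcm(299, 26, 455) = 20930.

4732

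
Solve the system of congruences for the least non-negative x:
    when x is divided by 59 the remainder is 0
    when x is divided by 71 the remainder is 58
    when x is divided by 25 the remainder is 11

The moduli are pairwise coprime; N = 59·71·25 = 104725.
N/59 = 1775; 1775 ≡ 5 (mod 59); 5·12 ≡ 1, so inverse 12.
N/71 = 1475; 1475 ≡ 55 (mod 71); 55·31 ≡ 1, so inverse 31.
N/25 = 4189; 4189 ≡ 14 (mod 25); 14·9 ≡ 1, so inverse 9.
x ≡ 0·1775·12 + 58·1475·31 + 11·4189·9 = 3066761.
3066761 mod 104725 = 29736.

29736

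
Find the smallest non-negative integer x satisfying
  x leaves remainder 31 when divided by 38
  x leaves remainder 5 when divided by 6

gcd(38, 6) = 2 and 2 | (5 − 31), so the pair is consistent; merging gives x ≡ 107 (mod 114), where 114 = lcm(38, 6).
The solution is unique modulo lcm(38, 6) = 114.

107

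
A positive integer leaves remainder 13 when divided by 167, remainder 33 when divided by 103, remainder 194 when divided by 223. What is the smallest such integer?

3454241

The moduli are pairwise coprime; N = 167·103·223 = 3835823.
N/167 = 22969; 22969 ≡ 90 (mod 167); 90·13 ≡ 1, so inverse 13.
N/103 = 37241; 37241 ≡ 58 (mod 103); 58·16 ≡ 1, so inverse 16.
N/223 = 17201; 17201 ≡ 30 (mod 223); 30·171 ≡ 1, so inverse 171.
k ≡ 13·22969·13 + 33·37241·16 + 194·17201·171 = 594170983.
594170983 mod 3835823 = 3454241.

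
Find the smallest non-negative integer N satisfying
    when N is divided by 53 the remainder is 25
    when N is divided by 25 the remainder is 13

From N ≡ 25 (mod 53) write N = 25 + 53t. Substituting into N ≡ 13 (mod 25) gives 53t ≡ 13 (mod 25), and since 3⁻¹ ≡ 17 (mod 25), t ≡ 21. Hence N ≡ 25 + 53·21 = 1138 (mod 1325).

1138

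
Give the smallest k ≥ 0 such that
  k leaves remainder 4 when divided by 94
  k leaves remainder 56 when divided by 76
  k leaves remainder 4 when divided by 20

9404

gcd(94, 76) = 2 and 2 | (56 − 4), so the pair is consistent; merging gives k ≡ 2260 (mod 3572), where 3572 = lcm(94, 76).
gcd(3572, 20) = 4 and 4 | (4 − 2260), so the pair is consistent; merging gives k ≡ 9404 (mod 17860), where 17860 = lcm(3572, 20).
The solution is unique modulo lcm(94, 76, 20) = 17860.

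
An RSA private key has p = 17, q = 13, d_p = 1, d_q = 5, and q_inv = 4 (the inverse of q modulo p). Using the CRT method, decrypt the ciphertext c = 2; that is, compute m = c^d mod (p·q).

19

m₁ = c^(d_p) mod p: c ≡ 2 (mod 17), and 2^1 mod 17 = 2.
m₂ = c^(d_q) mod q: c ≡ 2 (mod 13), and 2^5 mod 13 = 6.
h = q_inv·(m₁ − m₂) mod p = 4·(2 − 6) mod 17 = 1.
m = m₂ + h·q = 6 + 1·13 = 19.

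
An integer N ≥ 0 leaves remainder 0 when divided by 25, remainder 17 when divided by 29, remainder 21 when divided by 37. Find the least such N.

8050

The moduli are pairwise coprime; M = 25·29·37 = 26825.
M/25 = 1073; 1073 ≡ 23 (mod 25); 23·12 ≡ 1, so inverse 12.
M/29 = 925; 925 ≡ 26 (mod 29); 26·19 ≡ 1, so inverse 19.
M/37 = 725; 725 ≡ 22 (mod 37); 22·32 ≡ 1, so inverse 32.
N ≡ 0·1073·12 + 17·925·19 + 21·725·32 = 785975.
785975 mod 26825 = 8050.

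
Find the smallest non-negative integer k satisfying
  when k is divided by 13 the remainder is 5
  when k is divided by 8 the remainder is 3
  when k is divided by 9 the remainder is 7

187

The moduli are pairwise coprime; N = 13·8·9 = 936.
N/13 = 72; 72 ≡ 7 (mod 13); 7·2 ≡ 1, so inverse 2.
N/8 = 117; 117 ≡ 5 (mod 8); 5·5 ≡ 1, so inverse 5.
N/9 = 104; 104 ≡ 5 (mod 9); 5·2 ≡ 1, so inverse 2.
k ≡ 5·72·2 + 3·117·5 + 7·104·2 = 3931.
3931 mod 936 = 187.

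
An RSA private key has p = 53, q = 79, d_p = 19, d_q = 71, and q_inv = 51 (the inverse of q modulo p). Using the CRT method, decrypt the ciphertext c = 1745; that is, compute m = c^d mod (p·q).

3513

m₁ = c^(d_p) mod p: c ≡ 49 (mod 53), and 49^19 mod 53 = 15.
m₂ = c^(d_q) mod q: c ≡ 7 (mod 79), and 7^71 mod 79 = 37.
h = q_inv·(m₁ − m₂) mod p = 51·(15 − 37) mod 53 = 44.
m = m₂ + h·q = 37 + 44·79 = 3513.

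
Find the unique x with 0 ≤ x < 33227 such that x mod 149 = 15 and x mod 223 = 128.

17299

Combine the congruences pairwise.
From x ≡ 15 (mod 149) write x = 15 + 149t. Substituting into x ≡ 128 (mod 223) gives 149t ≡ 113 (mod 223), and since 149⁻¹ ≡ 3 (mod 223), t ≡ 116. Hence x ≡ 15 + 149·116 = 17299 (mod 33227).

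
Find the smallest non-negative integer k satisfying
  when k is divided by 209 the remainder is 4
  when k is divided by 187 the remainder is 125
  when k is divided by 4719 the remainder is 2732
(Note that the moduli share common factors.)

866309

gcd(209, 187) = 11 and 11 | (125 − 4), so the pair is consistent; merging gives k ≡ 2930 (mod 3553), where 3553 = lcm(209, 187).
gcd(3553, 4719) = 11 and 11 | (2732 − 2930), so the pair is consistent; merging gives k ≡ 866309 (mod 1524237), where 1524237 = lcm(3553, 4719).
The solution is unique modulo lcm(209, 187, 4719) = 1524237.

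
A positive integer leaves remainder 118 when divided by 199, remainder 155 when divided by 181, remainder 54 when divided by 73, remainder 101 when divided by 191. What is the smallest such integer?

Combine the congruences pairwise.
From x ≡ 118 (mod 199) write x = 118 + 199t. Substituting into x ≡ 155 (mod 181) gives 199t ≡ 37 (mod 181), and since 18⁻¹ ≡ 171 (mod 181), t ≡ 173. Hence x ≡ 118 + 199·173 = 34545 (mod 36019).
From x ≡ 34545 (mod 36019) write x = 34545 + 36019t. Substituting into x ≡ 54 (mod 73) gives 36019t ≡ 38 (mod 73), and since 30⁻¹ ≡ 56 (mod 73), t ≡ 11. Hence x ≡ 34545 + 36019·11 = 430754 (mod 2629387).
From x ≡ 430754 (mod 2629387) write x = 430754 + 2629387t. Substituting into x ≡ 101 (mod 191) gives 2629387t ≡ 52 (mod 191), and since 81⁻¹ ≡ 158 (mod 191), t ≡ 3. Hence x ≡ 430754 + 2629387·3 = 8318915 (mod 502212917).

8318915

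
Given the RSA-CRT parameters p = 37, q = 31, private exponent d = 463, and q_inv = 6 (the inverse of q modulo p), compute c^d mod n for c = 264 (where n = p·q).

d_p = d mod (p−1) = 463 mod 36 = 31; d_q = d mod (q−1) = 13.
m₁ = c^(d_p) mod p: c ≡ 5 (mod 37), and 5^31 mod 37 = 24.
m₂ = c^(d_q) mod q: c ≡ 16 (mod 31), and 16^13 mod 31 = 4.
h = q_inv·(m₁ − m₂) mod p = 6·(24 − 4) mod 37 = 9.
m = m₂ + h·q = 4 + 9·31 = 283.

283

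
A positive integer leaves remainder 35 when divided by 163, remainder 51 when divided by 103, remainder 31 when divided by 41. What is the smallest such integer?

From a ≡ 35 (mod 163) write a = 35 + 163t. Substituting into a ≡ 51 (mod 103) gives 163t ≡ 16 (mod 103), and since 60⁻¹ ≡ 91 (mod 103), t ≡ 14. Hence a ≡ 35 + 163·14 = 2317 (mod 16789).
From a ≡ 2317 (mod 16789) write a = 2317 + 16789t. Substituting into a ≡ 31 (mod 41) gives 16789t ≡ 10 (mod 41), and since 20⁻¹ ≡ 39 (mod 41), t ≡ 21. Hence a ≡ 2317 + 16789·21 = 354886 (mod 688349).

354886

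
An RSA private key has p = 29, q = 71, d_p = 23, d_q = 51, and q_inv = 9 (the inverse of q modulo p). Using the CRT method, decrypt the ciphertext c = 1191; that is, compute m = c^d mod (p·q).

416

m₁ = c^(d_p) mod p: c ≡ 2 (mod 29), and 2^23 mod 29 = 10.
m₂ = c^(d_q) mod q: c ≡ 55 (mod 71), and 55^51 mod 71 = 61.
h = q_inv·(m₁ − m₂) mod p = 9·(10 − 61) mod 29 = 5.
m = m₂ + h·q = 61 + 5·71 = 416.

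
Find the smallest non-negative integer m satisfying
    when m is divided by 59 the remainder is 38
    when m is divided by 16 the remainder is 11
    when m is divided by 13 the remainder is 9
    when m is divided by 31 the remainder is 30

55675

The moduli are pairwise coprime; N = 59·16·13·31 = 380432.
N/59 = 6448; 6448 ≡ 17 (mod 59); 17·7 ≡ 1, so inverse 7.
N/16 = 23777; 23777 ≡ 1 (mod 16), inverse 1.
N/13 = 29264; 29264 ≡ 1 (mod 13), inverse 1.
N/31 = 12272; 12272 ≡ 27 (mod 31); 27·23 ≡ 1, so inverse 23.
m ≡ 38·6448·7 + 11·23777·1 + 9·29264·1 + 30·12272·23 = 10707771.
10707771 mod 380432 = 55675.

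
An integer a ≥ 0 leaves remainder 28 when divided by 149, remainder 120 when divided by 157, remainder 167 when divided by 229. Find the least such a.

5062899

The moduli are pairwise coprime; N = 149·157·229 = 5356997.
N/149 = 35953; 35953 ≡ 44 (mod 149); 44·105 ≡ 1, so inverse 105.
N/157 = 34121; 34121 ≡ 52 (mod 157); 52·154 ≡ 1, so inverse 154.
N/229 = 23393; 23393 ≡ 35 (mod 229); 35·72 ≡ 1, so inverse 72.
a ≡ 28·35953·105 + 120·34121·154 + 167·23393·72 = 1017535332.
1017535332 mod 5356997 = 5062899.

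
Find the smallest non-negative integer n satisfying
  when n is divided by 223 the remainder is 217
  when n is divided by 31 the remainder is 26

5792

From n ≡ 217 (mod 223) write n = 217 + 223t. Substituting into n ≡ 26 (mod 31) gives 223t ≡ 26 (mod 31), and since 6⁻¹ ≡ 26 (mod 31), t ≡ 25. Hence n ≡ 217 + 223·25 = 5792 (mod 6913).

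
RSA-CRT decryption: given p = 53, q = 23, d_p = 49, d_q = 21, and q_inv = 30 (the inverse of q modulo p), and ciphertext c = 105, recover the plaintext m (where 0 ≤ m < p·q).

m₁ = c^(d_p) mod p: c ≡ 52 (mod 53), and 52^49 mod 53 = 52.
m₂ = c^(d_q) mod q: c ≡ 13 (mod 23), and 13^21 mod 23 = 16.
h = q_inv·(m₁ − m₂) mod p = 30·(52 − 16) mod 53 = 20.
m = m₂ + h·q = 16 + 20·23 = 476.

476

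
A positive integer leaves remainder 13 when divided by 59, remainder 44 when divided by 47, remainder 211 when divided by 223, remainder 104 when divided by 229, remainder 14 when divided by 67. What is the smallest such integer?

2315747948

The moduli are pairwise coprime; N = 59·47·223·229·67 = 9487788997.
N/59 = 160809983; 160809983 ≡ 55 (mod 59); 55·44 ≡ 1, so inverse 44.
N/47 = 201867851; 201867851 ≡ 31 (mod 47); 31·44 ≡ 1, so inverse 44.
N/223 = 42546139; 42546139 ≡ 192 (mod 223); 192·187 ≡ 1, so inverse 187.
N/229 = 41431393; 41431393 ≡ 26 (mod 229); 26·185 ≡ 1, so inverse 185.
N/67 = 141608791; 141608791 ≡ 3 (mod 67); 3·45 ≡ 1, so inverse 45.
m ≡ 13·160809983·44 + 44·201867851·44 + 211·42546139·187 + 104·41431393·185 + 14·141608791·45 = 3047896015985.
3047896015985 mod 9487788997 = 2315747948.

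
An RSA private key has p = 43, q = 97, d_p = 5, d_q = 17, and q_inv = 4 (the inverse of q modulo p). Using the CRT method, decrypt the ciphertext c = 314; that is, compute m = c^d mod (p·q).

2396

m₁ = c^(d_p) mod p: c ≡ 13 (mod 43), and 13^5 mod 43 = 31.
m₂ = c^(d_q) mod q: c ≡ 23 (mod 97), and 23^17 mod 97 = 68.
h = q_inv·(m₁ − m₂) mod p = 4·(31 − 68) mod 43 = 24.
m = m₂ + h·q = 68 + 24·97 = 2396.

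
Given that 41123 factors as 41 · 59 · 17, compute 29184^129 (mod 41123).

Mod 41: 29184 ≡ 33; by Fermat, exponent reduces to 129 mod 40 = 9; 33^9 ≡ 36 (mod 41).
Mod 59: 29184 ≡ 38; by Fermat, exponent reduces to 129 mod 58 = 13; 38^13 ≡ 18 (mod 59).
Mod 17: 29184 ≡ 12; by Fermat, exponent reduces to 129 mod 16 = 1; 12^1 ≡ 12 (mod 17).
Combine by CRT: x ≡ 36 (mod 41), x ≡ 18 (mod 59), x ≡ 12 (mod 17) ⇒ x ≡ 9753 (mod 41123).

9753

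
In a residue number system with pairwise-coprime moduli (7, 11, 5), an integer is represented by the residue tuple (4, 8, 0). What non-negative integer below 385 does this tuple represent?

The moduli are pairwise coprime; N = 7·11·5 = 385.
N/7 = 55; 55 ≡ 6 (mod 7); 6·6 ≡ 1, so inverse 6.
N/11 = 35; 35 ≡ 2 (mod 11); 2·6 ≡ 1, so inverse 6.
N/5 = 77; 77 ≡ 2 (mod 5); 2·3 ≡ 1, so inverse 3.
x ≡ 4·55·6 + 8·35·6 + 0·77·3 = 3000.
3000 mod 385 = 305.

305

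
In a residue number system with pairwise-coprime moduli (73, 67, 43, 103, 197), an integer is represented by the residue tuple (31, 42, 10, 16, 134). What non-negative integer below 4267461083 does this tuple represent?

The moduli are pairwise coprime; N = 73·67·43·103·197 = 4267461083.
N/73 = 58458371; 58458371 ≡ 44 (mod 73); 44·5 ≡ 1, so inverse 5.
N/67 = 63693449; 63693449 ≡ 33 (mod 67); 33·65 ≡ 1, so inverse 65.
N/43 = 99243281; 99243281 ≡ 12 (mod 43); 12·18 ≡ 1, so inverse 18.
N/103 = 41431661; 41431661 ≡ 14 (mod 103); 14·81 ≡ 1, so inverse 81.
N/197 = 21662239; 21662239 ≡ 119 (mod 197); 119·149 ≡ 1, so inverse 149.
x ≡ 31·58458371·5 + 42·63693449·65 + 10·99243281·18 + 16·41431661·81 + 134·21662239·149 = 687011650385.
687011650385 mod 4267461083 = 4217877105.

4217877105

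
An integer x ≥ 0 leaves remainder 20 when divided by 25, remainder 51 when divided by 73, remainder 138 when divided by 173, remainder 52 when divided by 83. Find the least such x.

The moduli are pairwise coprime; N = 25·73·173·83 = 26205175.
N/25 = 1048207; 1048207 ≡ 7 (mod 25); 7·18 ≡ 1, so inverse 18.
N/73 = 358975; 358975 ≡ 34 (mod 73); 34·58 ≡ 1, so inverse 58.
N/173 = 151475; 151475 ≡ 100 (mod 173); 100·109 ≡ 1, so inverse 109.
N/83 = 315725; 315725 ≡ 76 (mod 83); 76·71 ≡ 1, so inverse 71.
x ≡ 20·1048207·18 + 51·358975·58 + 138·151475·109 + 52·315725·71 = 4883346220.
4883346220 mod 26205175 = 9183670.

9183670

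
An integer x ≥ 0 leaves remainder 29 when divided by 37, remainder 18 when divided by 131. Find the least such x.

From x ≡ 29 (mod 37) write x = 29 + 37t. Substituting into x ≡ 18 (mod 131) gives 37t ≡ 120 (mod 131), and since 37⁻¹ ≡ 85 (mod 131), t ≡ 113. Hence x ≡ 29 + 37·113 = 4210 (mod 4847).

4210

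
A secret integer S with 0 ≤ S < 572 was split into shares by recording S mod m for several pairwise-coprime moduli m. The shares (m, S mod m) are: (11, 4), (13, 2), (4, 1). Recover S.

301

The moduli are pairwise coprime; N = 11·13·4 = 572.
N/11 = 52; 52 ≡ 8 (mod 11); 8·7 ≡ 1, so inverse 7.
N/13 = 44; 44 ≡ 5 (mod 13); 5·8 ≡ 1, so inverse 8.
N/4 = 143; 143 ≡ 3 (mod 4); 3·3 ≡ 1, so inverse 3.
S ≡ 4·52·7 + 2·44·8 + 1·143·3 = 2589.
2589 mod 572 = 301.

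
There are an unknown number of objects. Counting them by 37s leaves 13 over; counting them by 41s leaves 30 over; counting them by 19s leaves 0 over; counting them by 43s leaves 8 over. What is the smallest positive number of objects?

The moduli are pairwise coprime; M = 37·41·19·43 = 1239389.
M/37 = 33497; 33497 ≡ 12 (mod 37); 12·34 ≡ 1, so inverse 34.
M/41 = 30229; 30229 ≡ 12 (mod 41); 12·24 ≡ 1, so inverse 24.
M/19 = 65231; 65231 ≡ 4 (mod 19); 4·5 ≡ 1, so inverse 5.
M/43 = 28823; 28823 ≡ 13 (mod 43); 13·10 ≡ 1, so inverse 10.
N ≡ 13·33497·34 + 30·30229·24 + 0·65231·5 + 8·28823·10 = 38876394.
38876394 mod 1239389 = 455335.

455335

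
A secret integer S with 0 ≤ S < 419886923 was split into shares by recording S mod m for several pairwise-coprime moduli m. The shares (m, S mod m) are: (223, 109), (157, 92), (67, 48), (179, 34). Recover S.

9961742

The moduli are pairwise coprime; N = 223·157·67·179 = 419886923.
N/223 = 1882901; 1882901 ≡ 112 (mod 223); 112·2 ≡ 1, so inverse 2.
N/157 = 2674439; 2674439 ≡ 101 (mod 157); 101·14 ≡ 1, so inverse 14.
N/67 = 6266969; 6266969 ≡ 57 (mod 67); 57·20 ≡ 1, so inverse 20.
N/179 = 2345737; 2345737 ≡ 121 (mod 179); 121·108 ≡ 1, so inverse 108.
S ≡ 109·1882901·2 + 92·2674439·14 + 48·6266969·20 + 34·2345737·108 = 18484986354.
18484986354 mod 419886923 = 9961742.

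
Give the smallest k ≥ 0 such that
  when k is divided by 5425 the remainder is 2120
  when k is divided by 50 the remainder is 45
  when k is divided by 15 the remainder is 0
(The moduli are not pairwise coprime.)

7545

Combine the congruences pairwise.
gcd(5425, 50) = 25 and 25 | (45 − 2120), so the pair is consistent; merging gives k ≡ 7545 (mod 10850), where 10850 = lcm(5425, 50).
gcd(10850, 15) = 5 and 5 | (0 − 7545), so the pair is consistent; merging gives k ≡ 7545 (mod 32550), where 32550 = lcm(10850, 15).
The solution is unique modulo lcm(5425, 50, 15) = 32550.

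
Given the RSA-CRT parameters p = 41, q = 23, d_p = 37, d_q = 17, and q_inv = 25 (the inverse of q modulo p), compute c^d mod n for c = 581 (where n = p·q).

380

m₁ = c^(d_p) mod p: c ≡ 7 (mod 41), and 7^37 mod 41 = 11.
m₂ = c^(d_q) mod q: c ≡ 6 (mod 23), and 6^17 mod 23 = 12.
h = q_inv·(m₁ − m₂) mod p = 25·(11 − 12) mod 41 = 16.
m = m₂ + h·q = 12 + 16·23 = 380.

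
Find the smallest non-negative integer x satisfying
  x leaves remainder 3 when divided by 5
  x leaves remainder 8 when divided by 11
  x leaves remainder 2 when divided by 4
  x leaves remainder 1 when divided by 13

118

From x ≡ 3 (mod 5) write x = 3 + 5t. Substituting into x ≡ 8 (mod 11) gives 5t ≡ 5 (mod 11), and since 5⁻¹ ≡ 9 (mod 11), t ≡ 1. Hence x ≡ 3 + 5·1 = 8 (mod 55).
From x ≡ 8 (mod 55) write x = 8 + 55t. Substituting into x ≡ 2 (mod 4) gives 55t ≡ 2 (mod 4), and since 3⁻¹ ≡ 3 (mod 4), t ≡ 2. Hence x ≡ 8 + 55·2 = 118 (mod 220).
From x ≡ 118 (mod 220) write x = 118 + 220t. Substituting into x ≡ 1 (mod 13) gives 220t ≡ 0 (mod 13), and since 12⁻¹ ≡ 12 (mod 13), t ≡ 0. Hence x ≡ 118 + 220·0 = 118 (mod 2860).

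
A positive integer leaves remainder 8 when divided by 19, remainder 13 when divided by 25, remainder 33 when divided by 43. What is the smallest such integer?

Combine the congruences pairwise.
From a ≡ 8 (mod 19) write a = 8 + 19t. Substituting into a ≡ 13 (mod 25) gives 19t ≡ 5 (mod 25), and since 19⁻¹ ≡ 4 (mod 25), t ≡ 20. Hence a ≡ 8 + 19·20 = 388 (mod 475).
From a ≡ 388 (mod 475) write a = 388 + 475t. Substituting into a ≡ 33 (mod 43) gives 475t ≡ 32 (mod 43), and since 2⁻¹ ≡ 22 (mod 43), t ≡ 16. Hence a ≡ 388 + 475·16 = 7988 (mod 20425).

7988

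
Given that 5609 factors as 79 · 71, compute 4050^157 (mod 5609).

890

Mod 79: 4050 ≡ 21; by Fermat, exponent reduces to 157 mod 78 = 1; 21^1 ≡ 21 (mod 79).
Mod 71: 4050 ≡ 3; by Fermat, exponent reduces to 157 mod 70 = 17; 3^17 ≡ 38 (mod 71).
Combine by CRT: x ≡ 21 (mod 79), x ≡ 38 (mod 71) ⇒ x ≡ 890 (mod 5609).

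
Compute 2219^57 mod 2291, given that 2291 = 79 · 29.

1436

Mod 79: 2219 ≡ 7; 7^57 ≡ 14 (mod 79).
Mod 29: 2219 ≡ 15; by Fermat, exponent reduces to 57 mod 28 = 1; 15^1 ≡ 15 (mod 29).
Combine by CRT: x ≡ 14 (mod 79), x ≡ 15 (mod 29) ⇒ x ≡ 1436 (mod 2291).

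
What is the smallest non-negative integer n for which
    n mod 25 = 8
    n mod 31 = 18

483

Combine the congruences pairwise.
From n ≡ 8 (mod 25) write n = 8 + 25t. Substituting into n ≡ 18 (mod 31) gives 25t ≡ 10 (mod 31), and since 25⁻¹ ≡ 5 (mod 31), t ≡ 19. Hence n ≡ 8 + 25·19 = 483 (mod 775).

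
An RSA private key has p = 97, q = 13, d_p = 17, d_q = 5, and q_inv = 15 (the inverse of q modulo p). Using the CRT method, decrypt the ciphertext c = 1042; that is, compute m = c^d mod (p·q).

m₁ = c^(d_p) mod p: c ≡ 72 (mod 97), and 72^17 mod 97 = 95.
m₂ = c^(d_q) mod q: c ≡ 2 (mod 13), and 2^5 mod 13 = 6.
h = q_inv·(m₁ − m₂) mod p = 15·(95 − 6) mod 97 = 74.
m = m₂ + h·q = 6 + 74·13 = 968.

968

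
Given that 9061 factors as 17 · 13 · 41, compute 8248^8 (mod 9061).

2005

Mod 17: 8248 ≡ 3; 3^8 ≡ 16 (mod 17).
Mod 13: 8248 ≡ 6; 6^8 ≡ 3 (mod 13).
Mod 41: 8248 ≡ 7; 7^8 ≡ 37 (mod 41).
Combine by CRT: x ≡ 16 (mod 17), x ≡ 3 (mod 13), x ≡ 37 (mod 41) ⇒ x ≡ 2005 (mod 9061).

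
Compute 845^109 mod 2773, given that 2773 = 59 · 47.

2631

Mod 59: 845 ≡ 19; by Fermat, exponent reduces to 109 mod 58 = 51; 19^51 ≡ 35 (mod 59).
Mod 47: 845 ≡ 46; by Fermat, exponent reduces to 109 mod 46 = 17; 46^17 ≡ 46 (mod 47).
Combine by CRT: x ≡ 35 (mod 59), x ≡ 46 (mod 47) ⇒ x ≡ 2631 (mod 2773).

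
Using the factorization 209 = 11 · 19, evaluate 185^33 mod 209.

69

Mod 11: 185 ≡ 9; by Fermat, exponent reduces to 33 mod 10 = 3; 9^3 ≡ 3 (mod 11).
Mod 19: 185 ≡ 14; by Fermat, exponent reduces to 33 mod 18 = 15; 14^15 ≡ 12 (mod 19).
Combine by CRT: x ≡ 3 (mod 11), x ≡ 12 (mod 19) ⇒ x ≡ 69 (mod 209).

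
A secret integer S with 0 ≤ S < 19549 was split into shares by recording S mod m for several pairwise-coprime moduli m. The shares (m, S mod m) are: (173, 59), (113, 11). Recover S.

Combine the congruences pairwise.
From S ≡ 59 (mod 173) write S = 59 + 173t. Substituting into S ≡ 11 (mod 113) gives 173t ≡ 65 (mod 113), and since 60⁻¹ ≡ 81 (mod 113), t ≡ 67. Hence S ≡ 59 + 173·67 = 11650 (mod 19549).

11650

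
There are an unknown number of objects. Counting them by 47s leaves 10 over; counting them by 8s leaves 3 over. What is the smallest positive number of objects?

Combine the congruences pairwise.
From N ≡ 10 (mod 47) write N = 10 + 47t. Substituting into N ≡ 3 (mod 8) gives 47t ≡ 1 (mod 8), and since 7⁻¹ ≡ 7 (mod 8), t ≡ 7. Hence N ≡ 10 + 47·7 = 339 (mod 376).

339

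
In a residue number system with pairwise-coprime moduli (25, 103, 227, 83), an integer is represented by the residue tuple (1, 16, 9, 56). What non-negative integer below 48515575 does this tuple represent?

The moduli are pairwise coprime; N = 25·103·227·83 = 48515575.
N/25 = 1940623; 1940623 ≡ 23 (mod 25); 23·12 ≡ 1, so inverse 12.
N/103 = 471025; 471025 ≡ 6 (mod 103); 6·86 ≡ 1, so inverse 86.
N/227 = 213725; 213725 ≡ 118 (mod 227); 118·202 ≡ 1, so inverse 202.
N/83 = 584525; 584525 ≡ 39 (mod 83); 39·66 ≡ 1, so inverse 66.
x ≡ 1·1940623·12 + 16·471025·86 + 9·213725·202 + 56·584525·66 = 3220374326.
3220374326 mod 48515575 = 18346376.

18346376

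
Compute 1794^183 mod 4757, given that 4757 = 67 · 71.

Mod 67: 1794 ≡ 52; by Fermat, exponent reduces to 183 mod 66 = 51; 52^51 ≡ 5 (mod 67).
Mod 71: 1794 ≡ 19; by Fermat, exponent reduces to 183 mod 70 = 43; 19^43 ≡ 18 (mod 71).
Combine by CRT: x ≡ 5 (mod 67), x ≡ 18 (mod 71) ⇒ x ≡ 3355 (mod 4757).

3355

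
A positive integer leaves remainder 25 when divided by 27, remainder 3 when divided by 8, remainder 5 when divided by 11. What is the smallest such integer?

1699

The moduli are pairwise coprime; N = 27·8·11 = 2376.
N/27 = 88; 88 ≡ 7 (mod 27); 7·4 ≡ 1, so inverse 4.
N/8 = 297; 297 ≡ 1 (mod 8), inverse 1.
N/11 = 216; 216 ≡ 7 (mod 11); 7·8 ≡ 1, so inverse 8.
x ≡ 25·88·4 + 3·297·1 + 5·216·8 = 18331.
18331 mod 2376 = 1699.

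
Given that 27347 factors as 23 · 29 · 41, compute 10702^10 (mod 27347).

Mod 23: 10702 ≡ 7; 7^10 ≡ 13 (mod 23).
Mod 29: 10702 ≡ 1; 1^10 ≡ 1 (mod 29).
Mod 41: 10702 ≡ 1; 1^10 ≡ 1 (mod 41).
Combine by CRT: x ≡ 13 (mod 23), x ≡ 1 (mod 29), x ≡ 1 (mod 41) ⇒ x ≡ 21403 (mod 27347).

21403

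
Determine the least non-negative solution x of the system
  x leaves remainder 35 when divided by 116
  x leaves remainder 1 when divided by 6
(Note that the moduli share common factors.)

151

Combine the congruences pairwise.
gcd(116, 6) = 2 and 2 | (1 − 35), so the pair is consistent; merging gives x ≡ 151 (mod 348), where 348 = lcm(116, 6).
The solution is unique modulo lcm(116, 6) = 348.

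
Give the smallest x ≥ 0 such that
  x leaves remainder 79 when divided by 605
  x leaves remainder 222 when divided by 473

Combine the congruences pairwise.
gcd(605, 473) = 11 and 11 | (222 − 79), so the pair is consistent; merging gives x ≡ 11574 (mod 26015), where 26015 = lcm(605, 473).
The solution is unique modulo lcm(605, 473) = 26015.

11574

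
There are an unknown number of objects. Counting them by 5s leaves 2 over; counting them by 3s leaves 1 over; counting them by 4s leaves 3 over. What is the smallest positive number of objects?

7

The moduli are pairwise coprime; M = 5·3·4 = 60.
M/5 = 12; 12 ≡ 2 (mod 5); 2·3 ≡ 1, so inverse 3.
M/3 = 20; 20 ≡ 2 (mod 3); 2·2 ≡ 1, so inverse 2.
M/4 = 15; 15 ≡ 3 (mod 4); 3·3 ≡ 1, so inverse 3.
N ≡ 2·12·3 + 1·20·2 + 3·15·3 = 247.
247 mod 60 = 7.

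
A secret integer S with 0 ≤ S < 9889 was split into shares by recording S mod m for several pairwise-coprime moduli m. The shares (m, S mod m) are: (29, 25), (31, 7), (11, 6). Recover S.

The moduli are pairwise coprime; N = 29·31·11 = 9889.
N/29 = 341; 341 ≡ 22 (mod 29); 22·4 ≡ 1, so inverse 4.
N/31 = 319; 319 ≡ 9 (mod 31); 9·7 ≡ 1, so inverse 7.
N/11 = 899; 899 ≡ 8 (mod 11); 8·7 ≡ 1, so inverse 7.
S ≡ 25·341·4 + 7·319·7 + 6·899·7 = 87489.
87489 mod 9889 = 8377.

8377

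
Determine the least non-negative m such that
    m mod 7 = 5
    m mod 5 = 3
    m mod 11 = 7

348

Combine the congruences pairwise.
From m ≡ 5 (mod 7) write m = 5 + 7t. Substituting into m ≡ 3 (mod 5) gives 7t ≡ 3 (mod 5), and since 2⁻¹ ≡ 3 (mod 5), t ≡ 4. Hence m ≡ 5 + 7·4 = 33 (mod 35).
From m ≡ 33 (mod 35) write m = 33 + 35t. Substituting into m ≡ 7 (mod 11) gives 35t ≡ 7 (mod 11), and since 2⁻¹ ≡ 6 (mod 11), t ≡ 9. Hence m ≡ 33 + 35·9 = 348 (mod 385).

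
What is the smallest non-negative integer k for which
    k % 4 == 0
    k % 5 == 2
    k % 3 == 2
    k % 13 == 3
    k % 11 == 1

From k ≡ 0 (mod 4) write k = 0 + 4t. Substituting into k ≡ 2 (mod 5) gives 4t ≡ 2 (mod 5), and since 4⁻¹ ≡ 4 (mod 5), t ≡ 3. Hence k ≡ 0 + 4·3 = 12 (mod 20).
From k ≡ 12 (mod 20) write k = 12 + 20t. Substituting into k ≡ 2 (mod 3) gives 20t ≡ 2 (mod 3), and since 2⁻¹ ≡ 2 (mod 3), t ≡ 1. Hence k ≡ 12 + 20·1 = 32 (mod 60).
From k ≡ 32 (mod 60) write k = 32 + 60t. Substituting into k ≡ 3 (mod 13) gives 60t ≡ 10 (mod 13), and since 8⁻¹ ≡ 5 (mod 13), t ≡ 11. Hence k ≡ 32 + 60·11 = 692 (mod 780).
From k ≡ 692 (mod 780) write k = 692 + 780t. Substituting into k ≡ 1 (mod 11) gives 780t ≡ 2 (mod 11), and since 10⁻¹ ≡ 10 (mod 11), t ≡ 9. Hence k ≡ 692 + 780·9 = 7712 (mod 8580).

7712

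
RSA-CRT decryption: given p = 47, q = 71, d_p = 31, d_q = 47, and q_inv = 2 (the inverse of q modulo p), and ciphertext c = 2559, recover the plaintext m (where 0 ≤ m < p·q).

m₁ = c^(d_p) mod p: c ≡ 21 (mod 47), and 21^31 mod 47 = 25.
m₂ = c^(d_q) mod q: c ≡ 3 (mod 71), and 3^47 mod 71 = 6.
h = q_inv·(m₁ − m₂) mod p = 2·(25 − 6) mod 47 = 38.
m = m₂ + h·q = 6 + 38·71 = 2704.

2704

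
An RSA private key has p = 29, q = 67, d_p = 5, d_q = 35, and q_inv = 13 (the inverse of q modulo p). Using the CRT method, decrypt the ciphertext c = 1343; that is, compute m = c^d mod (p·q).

527

m₁ = c^(d_p) mod p: c ≡ 9 (mod 29), and 9^5 mod 29 = 5.
m₂ = c^(d_q) mod q: c ≡ 3 (mod 67), and 3^35 mod 67 = 58.
h = q_inv·(m₁ − m₂) mod p = 13·(5 − 58) mod 29 = 7.
m = m₂ + h·q = 58 + 7·67 = 527.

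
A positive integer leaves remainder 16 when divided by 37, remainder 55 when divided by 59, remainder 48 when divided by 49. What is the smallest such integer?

The moduli are pairwise coprime; M = 37·59·49 = 106967.
M/37 = 2891; 2891 ≡ 5 (mod 37); 5·15 ≡ 1, so inverse 15.
M/59 = 1813; 1813 ≡ 43 (mod 59); 43·11 ≡ 1, so inverse 11.
M/49 = 2183; 2183 ≡ 27 (mod 49); 27·20 ≡ 1, so inverse 20.
N ≡ 16·2891·15 + 55·1813·11 + 48·2183·20 = 3886385.
3886385 mod 106967 = 35573.

35573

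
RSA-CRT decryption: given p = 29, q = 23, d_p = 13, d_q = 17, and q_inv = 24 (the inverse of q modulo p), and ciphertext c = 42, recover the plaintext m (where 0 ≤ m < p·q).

67

m₁ = c^(d_p) mod p: c ≡ 13 (mod 29), and 13^13 mod 29 = 9.
m₂ = c^(d_q) mod q: c ≡ 19 (mod 23), and 19^17 mod 23 = 21.
h = q_inv·(m₁ − m₂) mod p = 24·(9 − 21) mod 29 = 2.
m = m₂ + h·q = 21 + 2·23 = 67.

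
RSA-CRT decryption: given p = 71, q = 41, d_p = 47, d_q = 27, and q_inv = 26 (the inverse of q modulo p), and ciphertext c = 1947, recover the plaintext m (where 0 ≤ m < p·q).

m₁ = c^(d_p) mod p: c ≡ 30 (mod 71), and 30^47 mod 71 = 37.
m₂ = c^(d_q) mod q: c ≡ 20 (mod 41), and 20^27 mod 41 = 8.
h = q_inv·(m₁ − m₂) mod p = 26·(37 − 8) mod 71 = 44.
m = m₂ + h·q = 8 + 44·41 = 1812.

1812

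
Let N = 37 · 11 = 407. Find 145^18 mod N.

223

Mod 37: 145 ≡ 34; 34^18 ≡ 1 (mod 37).
Mod 11: 145 ≡ 2; by Fermat, exponent reduces to 18 mod 10 = 8; 2^8 ≡ 3 (mod 11).
Combine by CRT: x ≡ 1 (mod 37), x ≡ 3 (mod 11) ⇒ x ≡ 223 (mod 407).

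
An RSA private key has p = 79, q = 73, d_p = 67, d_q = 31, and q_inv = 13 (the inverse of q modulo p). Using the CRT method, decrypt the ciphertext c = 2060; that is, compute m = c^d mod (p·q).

785

m₁ = c^(d_p) mod p: c ≡ 6 (mod 79), and 6^67 mod 79 = 74.
m₂ = c^(d_q) mod q: c ≡ 16 (mod 73), and 16^31 mod 73 = 55.
h = q_inv·(m₁ − m₂) mod p = 13·(74 − 55) mod 79 = 10.
m = m₂ + h·q = 55 + 10·73 = 785.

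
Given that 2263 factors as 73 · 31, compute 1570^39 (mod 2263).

721

Mod 73: 1570 ≡ 37; 37^39 ≡ 64 (mod 73).
Mod 31: 1570 ≡ 20; by Fermat, exponent reduces to 39 mod 30 = 9; 20^9 ≡ 8 (mod 31).
Combine by CRT: x ≡ 64 (mod 73), x ≡ 8 (mod 31) ⇒ x ≡ 721 (mod 2263).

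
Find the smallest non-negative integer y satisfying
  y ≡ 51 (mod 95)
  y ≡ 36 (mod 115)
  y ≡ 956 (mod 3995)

644151

Combine the congruences pairwise.
gcd(95, 115) = 5 and 5 | (36 − 51), so the pair is consistent; merging gives y ≡ 1761 (mod 2185), where 2185 = lcm(95, 115).
gcd(2185, 3995) = 5 and 5 | (956 − 1761), so the pair is consistent; merging gives y ≡ 644151 (mod 1745815), where 1745815 = lcm(2185, 3995).
The solution is unique modulo lcm(95, 115, 3995) = 1745815.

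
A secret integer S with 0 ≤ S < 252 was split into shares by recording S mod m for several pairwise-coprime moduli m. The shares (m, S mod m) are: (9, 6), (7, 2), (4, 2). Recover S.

114

The moduli are pairwise coprime; N = 9·7·4 = 252.
N/9 = 28; 28 ≡ 1 (mod 9), inverse 1.
N/7 = 36; 36 ≡ 1 (mod 7), inverse 1.
N/4 = 63; 63 ≡ 3 (mod 4); 3·3 ≡ 1, so inverse 3.
S ≡ 6·28·1 + 2·36·1 + 2·63·3 = 618.
618 mod 252 = 114.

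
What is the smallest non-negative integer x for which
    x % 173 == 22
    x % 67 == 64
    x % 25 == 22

The moduli are pairwise coprime; N = 173·67·25 = 289775.
N/173 = 1675; 1675 ≡ 118 (mod 173); 118·22 ≡ 1, so inverse 22.
N/67 = 4325; 4325 ≡ 37 (mod 67); 37·29 ≡ 1, so inverse 29.
N/25 = 11591; 11591 ≡ 16 (mod 25); 16·11 ≡ 1, so inverse 11.
x ≡ 22·1675·22 + 64·4325·29 + 22·11591·11 = 11642922.
11642922 mod 289775 = 51922.

51922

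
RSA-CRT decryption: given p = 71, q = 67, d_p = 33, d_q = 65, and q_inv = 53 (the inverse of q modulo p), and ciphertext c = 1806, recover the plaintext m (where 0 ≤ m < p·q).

2300

m₁ = c^(d_p) mod p: c ≡ 31 (mod 71), and 31^33 mod 71 = 28.
m₂ = c^(d_q) mod q: c ≡ 64 (mod 67), and 64^65 mod 67 = 22.
h = q_inv·(m₁ − m₂) mod p = 53·(28 − 22) mod 71 = 34.
m = m₂ + h·q = 22 + 34·67 = 2300.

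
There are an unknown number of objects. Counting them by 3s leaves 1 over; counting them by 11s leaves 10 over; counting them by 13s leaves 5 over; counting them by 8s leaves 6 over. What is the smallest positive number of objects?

From N ≡ 1 (mod 3) write N = 1 + 3t. Substituting into N ≡ 10 (mod 11) gives 3t ≡ 9 (mod 11), and since 3⁻¹ ≡ 4 (mod 11), t ≡ 3. Hence N ≡ 1 + 3·3 = 10 (mod 33).
From N ≡ 10 (mod 33) write N = 10 + 33t. Substituting into N ≡ 5 (mod 13) gives 33t ≡ 8 (mod 13), and since 7⁻¹ ≡ 2 (mod 13), t ≡ 3. Hence N ≡ 10 + 33·3 = 109 (mod 429).
From N ≡ 109 (mod 429) write N = 109 + 429t. Substituting into N ≡ 6 (mod 8) gives 429t ≡ 1 (mod 8), and since 5⁻¹ ≡ 5 (mod 8), t ≡ 5. Hence N ≡ 109 + 429·5 = 2254 (mod 3432).

2254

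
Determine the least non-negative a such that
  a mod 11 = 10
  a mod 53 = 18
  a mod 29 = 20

10141

From a ≡ 10 (mod 11) write a = 10 + 11t. Substituting into a ≡ 18 (mod 53) gives 11t ≡ 8 (mod 53), and since 11⁻¹ ≡ 29 (mod 53), t ≡ 20. Hence a ≡ 10 + 11·20 = 230 (mod 583).
From a ≡ 230 (mod 583) write a = 230 + 583t. Substituting into a ≡ 20 (mod 29) gives 583t ≡ 22 (mod 29), and since 3⁻¹ ≡ 10 (mod 29), t ≡ 17. Hence a ≡ 230 + 583·17 = 10141 (mod 16907).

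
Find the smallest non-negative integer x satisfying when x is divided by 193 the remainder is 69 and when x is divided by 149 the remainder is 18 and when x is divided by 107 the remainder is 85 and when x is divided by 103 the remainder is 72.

171968666

Combine the congruences pairwise.
From x ≡ 69 (mod 193) write x = 69 + 193t. Substituting into x ≡ 18 (mod 149) gives 193t ≡ 98 (mod 149), and since 44⁻¹ ≡ 105 (mod 149), t ≡ 9. Hence x ≡ 69 + 193·9 = 1806 (mod 28757).
From x ≡ 1806 (mod 28757) write x = 1806 + 28757t. Substituting into x ≡ 85 (mod 107) gives 28757t ≡ 98 (mod 107), and since 81⁻¹ ≡ 37 (mod 107), t ≡ 95. Hence x ≡ 1806 + 28757·95 = 2733721 (mod 3076999).
From x ≡ 2733721 (mod 3076999) write x = 2733721 + 3076999t. Substituting into x ≡ 72 (mod 103) gives 3076999t ≡ 74 (mod 103), and since 80⁻¹ ≡ 94 (mod 103), t ≡ 55. Hence x ≡ 2733721 + 3076999·55 = 171968666 (mod 316930897).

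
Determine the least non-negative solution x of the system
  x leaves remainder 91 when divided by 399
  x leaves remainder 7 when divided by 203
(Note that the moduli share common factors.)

gcd(399, 203) = 7 and 7 | (7 − 91), so the pair is consistent; merging gives x ≡ 4879 (mod 11571), where 11571 = lcm(399, 203).
The solution is unique modulo lcm(399, 203) = 11571.

4879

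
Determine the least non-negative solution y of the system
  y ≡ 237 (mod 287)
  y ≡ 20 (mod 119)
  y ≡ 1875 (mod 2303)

1068164

gcd(287, 119) = 7 and 7 | (20 − 237), so the pair is consistent; merging gives y ≡ 4542 (mod 4879), where 4879 = lcm(287, 119).
gcd(4879, 2303) = 7 and 7 | (1875 − 4542), so the pair is consistent; merging gives y ≡ 1068164 (mod 1605191), where 1605191 = lcm(4879, 2303).
The solution is unique modulo lcm(287, 119, 2303) = 1605191.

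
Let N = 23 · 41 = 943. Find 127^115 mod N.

Mod 23: 127 ≡ 12; by Fermat, exponent reduces to 115 mod 22 = 5; 12^5 ≡ 18 (mod 23).
Mod 41: 127 ≡ 4; by Fermat, exponent reduces to 115 mod 40 = 35; 4^35 ≡ 40 (mod 41).
Combine by CRT: x ≡ 18 (mod 23), x ≡ 40 (mod 41) ⇒ x ≡ 409 (mod 943).

409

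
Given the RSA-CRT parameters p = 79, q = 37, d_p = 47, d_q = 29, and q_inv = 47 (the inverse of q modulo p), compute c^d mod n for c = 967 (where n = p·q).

m₁ = c^(d_p) mod p: c ≡ 19 (mod 79), and 19^47 mod 79 = 51.
m₂ = c^(d_q) mod q: c ≡ 5 (mod 37), and 5^29 mod 37 = 35.
h = q_inv·(m₁ − m₂) mod p = 47·(51 − 35) mod 79 = 41.
m = m₂ + h·q = 35 + 41·37 = 1552.

1552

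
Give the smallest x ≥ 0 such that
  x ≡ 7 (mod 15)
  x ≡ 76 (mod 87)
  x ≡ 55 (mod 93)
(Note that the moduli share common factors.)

gcd(15, 87) = 3 and 3 | (76 − 7), so the pair is consistent; merging gives x ≡ 337 (mod 435), where 435 = lcm(15, 87).
gcd(435, 93) = 3 and 3 | (55 − 337), so the pair is consistent; merging gives x ≡ 12517 (mod 13485), where 13485 = lcm(435, 93).
The solution is unique modulo lcm(15, 87, 93) = 13485.

12517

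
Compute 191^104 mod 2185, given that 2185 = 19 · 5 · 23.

1616

Mod 19: 191 ≡ 1; by Fermat, exponent reduces to 104 mod 18 = 14; 1^14 ≡ 1 (mod 19).
Mod 5: 191 ≡ 1; since 4 | 104, by Fermat 1^104 ≡ 1 (mod 5).
Mod 23: 191 ≡ 7; by Fermat, exponent reduces to 104 mod 22 = 16; 7^16 ≡ 6 (mod 23).
Combine by CRT: x ≡ 1 (mod 19), x ≡ 1 (mod 5), x ≡ 6 (mod 23) ⇒ x ≡ 1616 (mod 2185).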